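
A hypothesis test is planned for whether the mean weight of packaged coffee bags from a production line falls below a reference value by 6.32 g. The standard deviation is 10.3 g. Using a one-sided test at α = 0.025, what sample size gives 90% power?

For a one-sample z-test, n = ((z_α + z_β)·σ/δ)².
z_α = 1.960 (one-sided α = 0.025); z_β = 1.282 (power 90% → β = 0.1).
n = (3.242 × 10.3 / 6.32)² = 27.92
Round up: n = 28.

n = 28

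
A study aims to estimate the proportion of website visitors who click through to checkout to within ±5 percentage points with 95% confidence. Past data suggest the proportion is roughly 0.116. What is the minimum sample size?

158

For a proportion with margin E = 0.05 at 95% confidence, z = 1.960.
n = p̂(1−p̂)(z/E)² = 0.116 × 0.884 × (1.960/0.05)² = 157.57
Round up: n = 158.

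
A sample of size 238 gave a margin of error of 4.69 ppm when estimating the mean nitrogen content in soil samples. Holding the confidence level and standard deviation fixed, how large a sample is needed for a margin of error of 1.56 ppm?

n = 2152

Margin of error scales as 1/√n, so n₂ = n₁·(E₁/E₂)².
n₂ = 238 × (4.69/1.56)² = 238 × 9.039 = 2151.28
Round up: n₂ = 2152.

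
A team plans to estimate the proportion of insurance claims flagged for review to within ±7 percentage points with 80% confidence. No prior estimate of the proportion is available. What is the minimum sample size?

For a proportion with margin E = 0.07 at 80% confidence, z = 1.282.
With no prior estimate, use p = 0.5, which maximizes p(1−p) at 0.25.
n = 0.25 × (z/E)² = 0.25 × (1.282/0.07)² = 83.85
Round up: n = 84.

84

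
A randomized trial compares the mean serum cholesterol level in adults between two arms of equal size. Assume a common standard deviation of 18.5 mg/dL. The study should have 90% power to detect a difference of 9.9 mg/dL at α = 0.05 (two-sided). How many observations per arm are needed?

For two equal groups, n per group = 2·((z_{α/2} + z_β)·σ/δ)².
z_{α/2} = 1.960; z_β = 1.282 (power 90%).
n = 2 × (3.242 × 18.5 / 9.9)² = 2 × 36.70 = 73.40
Round up: n = 74 per group.

74 per group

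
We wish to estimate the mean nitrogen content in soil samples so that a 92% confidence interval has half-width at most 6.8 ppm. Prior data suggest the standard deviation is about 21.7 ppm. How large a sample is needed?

32

For a mean, the margin of error is E = z·σ/√n, so n = (zσ/E)².
At 92% confidence, z = 1.751.
n = (1.751 × 21.7 / 6.8)² = 31.22
Round up: n = 32.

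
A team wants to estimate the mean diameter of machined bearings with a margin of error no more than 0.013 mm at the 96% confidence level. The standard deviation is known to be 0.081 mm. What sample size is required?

For a mean, the margin of error is E = z·σ/√n, so n = (zσ/E)².
At 96% confidence, z = 2.054.
n = (2.054 × 0.081 / 0.013)² = 163.79
Round up: n = 164.

n = 164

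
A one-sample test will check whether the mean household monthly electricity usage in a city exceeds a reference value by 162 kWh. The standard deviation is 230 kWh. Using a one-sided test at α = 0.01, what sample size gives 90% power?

For a one-sample z-test, n = ((z_α + z_β)·σ/δ)².
z_α = 2.326 (one-sided α = 0.01); z_β = 1.282 (power 90% → β = 0.1).
n = (3.608 × 230 / 162)² = 26.24
Round up: n = 27.

27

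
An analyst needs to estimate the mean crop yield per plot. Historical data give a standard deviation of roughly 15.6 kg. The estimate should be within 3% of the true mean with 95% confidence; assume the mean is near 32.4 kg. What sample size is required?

n = 990

For a mean, the margin of error is E = z·σ/√n, so n = (zσ/E)².
At 95% confidence, z = 1.960.
E = 3% of 32.4 = 0.972 kg.
n = (1.960 × 15.6 / 0.972)² = 989.53
Round up: n = 990.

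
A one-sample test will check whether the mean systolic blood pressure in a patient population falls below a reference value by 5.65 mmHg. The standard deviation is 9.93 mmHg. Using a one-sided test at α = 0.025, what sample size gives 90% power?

33

For a one-sample z-test, n = ((z_α + z_β)·σ/δ)².
z_α = 1.960 (one-sided α = 0.025); z_β = 1.282 (power 90% → β = 0.1).
n = (3.242 × 9.93 / 5.65)² = 32.47
Round up: n = 33.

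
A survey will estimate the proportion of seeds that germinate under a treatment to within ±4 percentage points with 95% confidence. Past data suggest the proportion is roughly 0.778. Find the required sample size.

For a proportion with margin E = 0.04 at 95% confidence, z = 1.960.
n = p̂(1−p̂)(z/E)² = 0.778 × 0.222 × (1.960/0.04)² = 414.69
Round up: n = 415.

415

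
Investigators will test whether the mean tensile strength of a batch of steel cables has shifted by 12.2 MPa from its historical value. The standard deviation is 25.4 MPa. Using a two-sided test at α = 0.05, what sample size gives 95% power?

For a one-sample z-test, n = ((z_{α/2} + z_β)·σ/δ)².
z_{α/2} = 1.960 (two-sided α = 0.05); z_β = 1.645 (power 95% → β = 0.05).
n = (3.605 × 25.4 / 12.2)² = 56.33
Round up: n = 57.

57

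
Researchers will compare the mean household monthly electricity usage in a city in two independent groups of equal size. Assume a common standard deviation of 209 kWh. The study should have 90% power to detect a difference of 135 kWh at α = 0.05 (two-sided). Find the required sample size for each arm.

For two equal groups, n per group = 2·((z_{α/2} + z_β)·σ/δ)².
z_{α/2} = 1.960; z_β = 1.282 (power 90%).
n = 2 × (3.242 × 209 / 135)² = 2 × 25.19 = 50.38
Round up: n = 51 per group.

51 per group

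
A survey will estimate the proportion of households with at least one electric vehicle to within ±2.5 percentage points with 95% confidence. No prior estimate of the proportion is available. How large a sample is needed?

For a proportion with margin E = 0.025 at 95% confidence, z = 1.960.
With no prior estimate, use p = 0.5, which maximizes p(1−p) at 0.25.
n = 0.25 × (z/E)² = 0.25 × (1.960/0.025)² = 1536.64
Round up: n = 1537.

1537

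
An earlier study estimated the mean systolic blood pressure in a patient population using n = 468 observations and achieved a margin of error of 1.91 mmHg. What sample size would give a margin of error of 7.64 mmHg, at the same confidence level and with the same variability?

n = 30

Margin of error scales as 1/√n, so n₂ = n₁·(E₁/E₂)².
n₂ = 468 × (1.91/7.64)² = 468 × 0.0625 = 29.25
Round up: n₂ = 30.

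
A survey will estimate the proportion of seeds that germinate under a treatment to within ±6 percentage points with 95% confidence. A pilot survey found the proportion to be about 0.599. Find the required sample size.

For a proportion with margin E = 0.06 at 95% confidence, z = 1.960.
n = p̂(1−p̂)(z/E)² = 0.599 × 0.401 × (1.960/0.06)² = 256.32
Round up: n = 257.

257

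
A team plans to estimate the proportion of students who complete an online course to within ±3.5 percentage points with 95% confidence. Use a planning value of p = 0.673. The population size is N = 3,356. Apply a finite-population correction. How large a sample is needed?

For a proportion with margin E = 0.035 at 95% confidence, z = 1.960.
n = p̂(1−p̂)(z/E)² = 0.673 × 0.327 × (1.960/0.035)² = 690.14 — call this n₀.
Finite-population correction with N = 3,356: n = n₀ / (1 + (n₀−1)/N) = 690.14 / 1.205 = 572.73
Round up: n = 573.

573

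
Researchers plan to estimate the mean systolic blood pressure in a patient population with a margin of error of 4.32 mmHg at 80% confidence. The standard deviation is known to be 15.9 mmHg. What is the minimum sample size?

For a mean, the margin of error is E = z·σ/√n, so n = (zσ/E)².
At 80% confidence, z = 1.282.
n = (1.282 × 15.9 / 4.32)² = 22.26
Round up: n = 23.

23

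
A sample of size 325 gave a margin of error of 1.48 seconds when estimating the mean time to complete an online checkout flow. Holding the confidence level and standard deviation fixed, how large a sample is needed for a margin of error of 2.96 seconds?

Margin of error scales as 1/√n, so n₂ = n₁·(E₁/E₂)².
n₂ = 325 × (1.48/2.96)² = 325 × 0.25 = 81.25
Round up: n₂ = 82.

n = 82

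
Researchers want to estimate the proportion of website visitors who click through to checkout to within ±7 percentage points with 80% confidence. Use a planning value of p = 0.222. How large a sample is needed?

58

For a proportion with margin E = 0.07 at 80% confidence, z = 1.282.
n = p̂(1−p̂)(z/E)² = 0.222 × 0.778 × (1.282/0.07)² = 57.93
Round up: n = 58.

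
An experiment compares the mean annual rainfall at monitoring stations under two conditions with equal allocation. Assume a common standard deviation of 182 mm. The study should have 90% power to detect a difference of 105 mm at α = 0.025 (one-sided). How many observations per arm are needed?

For two equal groups, n per group = 2·((z_α + z_β)·σ/δ)².
z_α = 1.960; z_β = 1.282 (power 90%).
n = 2 × (3.242 × 182 / 105)² = 2 × 31.58 = 63.16
Round up: n = 64 per group.

64 per group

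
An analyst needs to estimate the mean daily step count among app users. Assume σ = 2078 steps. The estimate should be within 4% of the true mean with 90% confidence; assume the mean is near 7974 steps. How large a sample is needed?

For a mean, the margin of error is E = z·σ/√n, so n = (zσ/E)².
At 90% confidence, z = 1.645.
E = 4% of 7974 = 319 steps.
n = (1.645 × 2078 / 319)² = 114.86
Round up: n = 115.

115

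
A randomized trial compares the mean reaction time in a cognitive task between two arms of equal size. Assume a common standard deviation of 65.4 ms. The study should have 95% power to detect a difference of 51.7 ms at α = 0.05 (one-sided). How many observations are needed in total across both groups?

70 total

For two equal groups, n per group = 2·((z_α + z_β)·σ/δ)².
z_α = 1.645; z_β = 1.645 (power 95%).
n = 2 × (3.290 × 65.4 / 51.7)² = 2 × 17.32 = 34.64
Round up: n = 35 per group.
Total across both groups: 2 × 35 = 70.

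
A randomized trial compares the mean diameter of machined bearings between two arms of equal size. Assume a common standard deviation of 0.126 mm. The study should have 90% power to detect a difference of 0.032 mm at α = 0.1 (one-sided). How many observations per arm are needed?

204 per group

For two equal groups, n per group = 2·((z_α + z_β)·σ/δ)².
z_α = 1.282; z_β = 1.282 (power 90%).
n = 2 × (2.564 × 0.126 / 0.032)² = 2 × 101.92 = 203.84
Round up: n = 204 per group.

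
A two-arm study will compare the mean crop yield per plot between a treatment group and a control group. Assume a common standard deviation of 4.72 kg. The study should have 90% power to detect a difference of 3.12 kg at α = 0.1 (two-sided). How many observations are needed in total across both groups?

For two equal groups, n per group = 2·((z_{α/2} + z_β)·σ/δ)².
z_{α/2} = 1.645; z_β = 1.282 (power 90%).
n = 2 × (2.927 × 4.72 / 3.12)² = 2 × 19.61 = 39.22
Round up: n = 40 per group.
Total across both groups: 2 × 40 = 80.

80 total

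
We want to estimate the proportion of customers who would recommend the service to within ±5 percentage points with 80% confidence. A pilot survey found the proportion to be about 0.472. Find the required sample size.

164

For a proportion with margin E = 0.05 at 80% confidence, z = 1.282.
n = p̂(1−p̂)(z/E)² = 0.472 × 0.528 × (1.282/0.05)² = 163.84
Round up: n = 164.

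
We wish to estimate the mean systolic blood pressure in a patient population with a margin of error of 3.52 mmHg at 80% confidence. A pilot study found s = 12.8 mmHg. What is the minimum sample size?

For a mean, the margin of error is E = z·σ/√n, so n = (zσ/E)².
At 80% confidence, z = 1.282.
n = (1.282 × 12.8 / 3.52)² = 21.73
Round up: n = 22.

n = 22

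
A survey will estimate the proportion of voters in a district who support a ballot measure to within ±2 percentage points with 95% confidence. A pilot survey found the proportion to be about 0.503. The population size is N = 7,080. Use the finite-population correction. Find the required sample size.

For a proportion with margin E = 0.02 at 95% confidence, z = 1.960.
n = p̂(1−p̂)(z/E)² = 0.503 × 0.497 × (1.960/0.02)² = 2400.91 — call this n₀.
Finite-population correction with N = 7,080: n = n₀ / (1 + (n₀−1)/N) = 2400.91 / 1.339 = 1793.06
Round up: n = 1794.

n = 1794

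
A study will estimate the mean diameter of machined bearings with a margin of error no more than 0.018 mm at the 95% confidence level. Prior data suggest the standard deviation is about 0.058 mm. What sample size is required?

40

For a mean, the margin of error is E = z·σ/√n, so n = (zσ/E)².
At 95% confidence, z = 1.960.
n = (1.960 × 0.058 / 0.018)² = 39.89
Round up: n = 40.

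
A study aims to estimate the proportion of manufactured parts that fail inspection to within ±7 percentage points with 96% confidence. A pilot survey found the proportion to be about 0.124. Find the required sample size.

For a proportion with margin E = 0.07 at 96% confidence, z = 2.054.
n = p̂(1−p̂)(z/E)² = 0.124 × 0.876 × (2.054/0.07)² = 93.53
Round up: n = 94.

94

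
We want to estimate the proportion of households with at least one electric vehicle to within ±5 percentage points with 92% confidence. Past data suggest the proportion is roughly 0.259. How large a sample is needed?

236

For a proportion with margin E = 0.05 at 92% confidence, z = 1.751.
n = p̂(1−p̂)(z/E)² = 0.259 × 0.741 × (1.751/0.05)² = 235.37
Round up: n = 236.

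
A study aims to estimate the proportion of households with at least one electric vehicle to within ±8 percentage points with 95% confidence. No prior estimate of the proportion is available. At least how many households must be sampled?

For a proportion with margin E = 0.08 at 95% confidence, z = 1.960.
With no prior estimate, use p = 0.5, which maximizes p(1−p) at 0.25.
n = 0.25 × (z/E)² = 0.25 × (1.960/0.08)² = 150.06
Round up: n = 151.

n = 151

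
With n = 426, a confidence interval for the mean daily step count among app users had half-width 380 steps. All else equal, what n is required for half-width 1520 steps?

27

Margin of error scales as 1/√n, so n₂ = n₁·(E₁/E₂)².
n₂ = 426 × (380/1520)² = 426 × 0.0625 = 26.62
Round up: n₂ = 27.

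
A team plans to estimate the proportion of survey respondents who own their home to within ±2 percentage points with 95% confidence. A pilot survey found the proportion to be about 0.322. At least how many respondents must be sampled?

For a proportion with margin E = 0.02 at 95% confidence, z = 1.960.
n = p̂(1−p̂)(z/E)² = 0.322 × 0.678 × (1.960/0.02)² = 2096.71
Round up: n = 2097.

n = 2097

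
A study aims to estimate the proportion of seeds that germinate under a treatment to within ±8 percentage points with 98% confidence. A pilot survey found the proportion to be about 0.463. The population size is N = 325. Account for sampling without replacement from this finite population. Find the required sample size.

128

For a proportion with margin E = 0.08 at 98% confidence, z = 2.326.
n = p̂(1−p̂)(z/E)² = 0.463 × 0.537 × (2.326/0.08)² = 210.18 — call this n₀.
Finite-population correction with N = 325: n = n₀ / (1 + (n₀−1)/N) = 210.18 / 1.644 = 127.85
Round up: n = 128.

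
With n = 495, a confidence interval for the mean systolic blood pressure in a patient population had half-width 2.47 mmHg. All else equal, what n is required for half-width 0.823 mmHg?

4459

Margin of error scales as 1/√n, so n₂ = n₁·(E₁/E₂)².
n₂ = 495 × (2.47/0.823)² = 495 × 9.007 = 4458.47
Round up: n₂ = 4459.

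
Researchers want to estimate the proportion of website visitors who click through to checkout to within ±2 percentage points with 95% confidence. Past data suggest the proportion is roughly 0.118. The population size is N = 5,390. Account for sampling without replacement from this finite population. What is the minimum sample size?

n = 844

For a proportion with margin E = 0.02 at 95% confidence, z = 1.960.
n = p̂(1−p̂)(z/E)² = 0.118 × 0.882 × (1.960/0.02)² = 999.55 — call this n₀.
Finite-population correction with N = 5,390: n = n₀ / (1 + (n₀−1)/N) = 999.55 / 1.185 = 843.50
Round up: n = 844.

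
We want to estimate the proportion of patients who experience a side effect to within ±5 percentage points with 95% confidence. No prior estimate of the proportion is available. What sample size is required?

n = 385

For a proportion with margin E = 0.05 at 95% confidence, z = 1.960.
With no prior estimate, use p = 0.5, which maximizes p(1−p) at 0.25.
n = 0.25 × (z/E)² = 0.25 × (1.960/0.05)² = 384.16
Round up: n = 385.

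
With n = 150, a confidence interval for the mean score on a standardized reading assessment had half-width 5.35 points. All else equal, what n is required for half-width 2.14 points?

n = 938

Margin of error scales as 1/√n, so n₂ = n₁·(E₁/E₂)².
n₂ = 150 × (5.35/2.14)² = 150 × 6.25 = 937.50
Round up: n₂ = 938.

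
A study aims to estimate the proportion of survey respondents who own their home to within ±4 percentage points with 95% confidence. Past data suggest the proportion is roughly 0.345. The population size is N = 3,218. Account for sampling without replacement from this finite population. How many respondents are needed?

For a proportion with margin E = 0.04 at 95% confidence, z = 1.960.
n = p̂(1−p̂)(z/E)² = 0.345 × 0.655 × (1.960/0.04)² = 542.57 — call this n₀.
Finite-population correction with N = 3,218: n = n₀ / (1 + (n₀−1)/N) = 542.57 / 1.168 = 464.53
Round up: n = 465.

n = 465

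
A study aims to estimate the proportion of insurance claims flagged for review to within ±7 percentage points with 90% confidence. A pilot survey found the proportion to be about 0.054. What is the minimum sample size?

For a proportion with margin E = 0.07 at 90% confidence, z = 1.645.
n = p̂(1−p̂)(z/E)² = 0.054 × 0.946 × (1.645/0.07)² = 28.21
Round up: n = 29.

n = 29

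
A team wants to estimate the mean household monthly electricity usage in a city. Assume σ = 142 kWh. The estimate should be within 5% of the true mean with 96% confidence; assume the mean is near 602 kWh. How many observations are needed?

For a mean, the margin of error is E = z·σ/√n, so n = (zσ/E)².
At 96% confidence, z = 2.054.
E = 5% of 602 = 30.1 kWh.
n = (2.054 × 142 / 30.1)² = 93.90
Round up: n = 94.

n = 94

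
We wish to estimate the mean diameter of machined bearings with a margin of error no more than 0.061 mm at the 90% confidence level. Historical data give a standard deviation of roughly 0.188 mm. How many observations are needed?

For a mean, the margin of error is E = z·σ/√n, so n = (zσ/E)².
At 90% confidence, z = 1.645.
n = (1.645 × 0.188 / 0.061)² = 25.70
Round up: n = 26.

26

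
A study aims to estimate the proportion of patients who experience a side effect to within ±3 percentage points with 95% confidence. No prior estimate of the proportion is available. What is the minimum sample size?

For a proportion with margin E = 0.03 at 95% confidence, z = 1.960.
With no prior estimate, use p = 0.5, which maximizes p(1−p) at 0.25.
n = 0.25 × (z/E)² = 0.25 × (1.960/0.03)² = 1067.11
Round up: n = 1068.

1068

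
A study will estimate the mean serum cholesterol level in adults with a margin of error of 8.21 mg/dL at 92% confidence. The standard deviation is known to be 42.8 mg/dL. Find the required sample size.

84

For a mean, the margin of error is E = z·σ/√n, so n = (zσ/E)².
At 92% confidence, z = 1.751.
n = (1.751 × 42.8 / 8.21)² = 83.32
Round up: n = 84.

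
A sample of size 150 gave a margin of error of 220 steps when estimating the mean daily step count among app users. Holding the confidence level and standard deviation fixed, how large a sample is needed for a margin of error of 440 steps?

Margin of error scales as 1/√n, so n₂ = n₁·(E₁/E₂)².
n₂ = 150 × (220/440)² = 150 × 0.25 = 37.50
Round up: n₂ = 38.

38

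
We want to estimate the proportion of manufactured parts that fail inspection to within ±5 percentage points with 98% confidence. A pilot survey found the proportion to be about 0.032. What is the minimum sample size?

For a proportion with margin E = 0.05 at 98% confidence, z = 2.326.
n = p̂(1−p̂)(z/E)² = 0.032 × 0.968 × (2.326/0.05)² = 67.04
Round up: n = 68.

68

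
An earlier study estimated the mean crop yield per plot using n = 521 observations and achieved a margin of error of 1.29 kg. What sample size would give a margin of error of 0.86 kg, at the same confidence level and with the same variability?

Margin of error scales as 1/√n, so n₂ = n₁·(E₁/E₂)².
n₂ = 521 × (1.29/0.86)² = 521 × 2.25 = 1172.25
Round up: n₂ = 1173.

1173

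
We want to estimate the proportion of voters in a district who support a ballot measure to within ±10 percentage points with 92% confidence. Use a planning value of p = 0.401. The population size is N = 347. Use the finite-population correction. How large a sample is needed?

61

For a proportion with margin E = 0.1 at 92% confidence, z = 1.751.
n = p̂(1−p̂)(z/E)² = 0.401 × 0.599 × (1.751/0.1)² = 73.65 — call this n₀.
Finite-population correction with N = 347: n = n₀ / (1 + (n₀−1)/N) = 73.65 / 1.209 = 60.92
Round up: n = 61.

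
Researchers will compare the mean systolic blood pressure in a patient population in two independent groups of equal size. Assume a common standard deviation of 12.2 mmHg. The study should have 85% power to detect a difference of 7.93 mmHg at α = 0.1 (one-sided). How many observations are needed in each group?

For two equal groups, n per group = 2·((z_α + z_β)·σ/δ)².
z_α = 1.282; z_β = 1.036 (power 85%).
n = 2 × (2.318 × 12.2 / 7.93)² = 2 × 12.72 = 25.44
Round up: n = 26 per group.

26 per group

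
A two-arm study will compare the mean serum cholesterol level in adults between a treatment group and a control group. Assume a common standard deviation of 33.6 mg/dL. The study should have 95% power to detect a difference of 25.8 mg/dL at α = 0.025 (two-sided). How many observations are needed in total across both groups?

104 total

For two equal groups, n per group = 2·((z_{α/2} + z_β)·σ/δ)².
z_{α/2} = 2.241; z_β = 1.645 (power 95%).
n = 2 × (3.886 × 33.6 / 25.8)² = 2 × 25.61 = 51.22
Round up: n = 52 per group.
Total across both groups: 2 × 52 = 104.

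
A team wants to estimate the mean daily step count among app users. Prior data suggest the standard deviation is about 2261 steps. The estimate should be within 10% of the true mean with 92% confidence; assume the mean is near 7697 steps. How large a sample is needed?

n = 27

For a mean, the margin of error is E = z·σ/√n, so n = (zσ/E)².
At 92% confidence, z = 1.751.
E = 10% of 7697 = 769.7 steps.
n = (1.751 × 2261 / 769.7)² = 26.46
Round up: n = 27.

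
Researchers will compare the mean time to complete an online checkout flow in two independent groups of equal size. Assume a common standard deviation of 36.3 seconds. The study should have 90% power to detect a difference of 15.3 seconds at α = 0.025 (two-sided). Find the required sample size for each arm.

For two equal groups, n per group = 2·((z_{α/2} + z_β)·σ/δ)².
z_{α/2} = 2.241; z_β = 1.282 (power 90%).
n = 2 × (3.523 × 36.3 / 15.3)² = 2 × 69.86 = 139.72
Round up: n = 140 per group.

140 per group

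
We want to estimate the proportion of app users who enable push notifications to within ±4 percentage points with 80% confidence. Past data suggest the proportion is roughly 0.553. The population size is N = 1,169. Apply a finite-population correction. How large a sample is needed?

209

For a proportion with margin E = 0.04 at 80% confidence, z = 1.282.
n = p̂(1−p̂)(z/E)² = 0.553 × 0.447 × (1.282/0.04)² = 253.92 — call this n₀.
Finite-population correction with N = 1,169: n = n₀ / (1 + (n₀−1)/N) = 253.92 / 1.216 = 208.82
Round up: n = 209.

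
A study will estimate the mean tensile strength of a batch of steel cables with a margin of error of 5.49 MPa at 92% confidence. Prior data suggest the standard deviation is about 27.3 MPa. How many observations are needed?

76

For a mean, the margin of error is E = z·σ/√n, so n = (zσ/E)².
At 92% confidence, z = 1.751.
n = (1.751 × 27.3 / 5.49)² = 75.81
Round up: n = 76.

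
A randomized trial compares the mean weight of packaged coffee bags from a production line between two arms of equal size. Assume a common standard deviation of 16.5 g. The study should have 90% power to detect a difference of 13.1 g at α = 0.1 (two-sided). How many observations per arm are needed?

For two equal groups, n per group = 2·((z_{α/2} + z_β)·σ/δ)².
z_{α/2} = 1.645; z_β = 1.282 (power 90%).
n = 2 × (2.927 × 16.5 / 13.1)² = 2 × 13.59 = 27.18
Round up: n = 28 per group.

28 per group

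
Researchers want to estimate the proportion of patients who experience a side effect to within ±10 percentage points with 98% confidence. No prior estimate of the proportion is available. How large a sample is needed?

n = 136

For a proportion with margin E = 0.1 at 98% confidence, z = 2.326.
With no prior estimate, use p = 0.5, which maximizes p(1−p) at 0.25.
n = 0.25 × (z/E)² = 0.25 × (2.326/0.1)² = 135.26
Round up: n = 136.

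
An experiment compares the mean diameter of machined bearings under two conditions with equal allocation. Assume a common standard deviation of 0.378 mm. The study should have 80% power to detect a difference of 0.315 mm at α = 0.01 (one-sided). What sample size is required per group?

For two equal groups, n per group = 2·((z_α + z_β)·σ/δ)².
z_α = 2.326; z_β = 0.842 (power 80%).
n = 2 × (3.168 × 0.378 / 0.315)² = 2 × 14.45 = 28.90
Round up: n = 29 per group.

29 per group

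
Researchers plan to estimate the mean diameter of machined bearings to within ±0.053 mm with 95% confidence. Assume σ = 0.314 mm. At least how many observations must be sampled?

For a mean, the margin of error is E = z·σ/√n, so n = (zσ/E)².
At 95% confidence, z = 1.960.
n = (1.960 × 0.314 / 0.053)² = 134.84
Round up: n = 135.

135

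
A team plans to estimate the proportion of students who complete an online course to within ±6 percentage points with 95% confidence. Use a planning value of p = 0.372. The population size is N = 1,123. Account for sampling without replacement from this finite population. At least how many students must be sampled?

For a proportion with margin E = 0.06 at 95% confidence, z = 1.960.
n = p̂(1−p̂)(z/E)² = 0.372 × 0.628 × (1.960/0.06)² = 249.29 — call this n₀.
Finite-population correction with N = 1,123: n = n₀ / (1 + (n₀−1)/N) = 249.29 / 1.221 = 204.17
Round up: n = 205.

205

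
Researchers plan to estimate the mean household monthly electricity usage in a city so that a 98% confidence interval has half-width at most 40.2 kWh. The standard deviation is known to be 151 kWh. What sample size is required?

n = 77

For a mean, the margin of error is E = z·σ/√n, so n = (zσ/E)².
At 98% confidence, z = 2.326.
n = (2.326 × 151 / 40.2)² = 76.33
Round up: n = 77.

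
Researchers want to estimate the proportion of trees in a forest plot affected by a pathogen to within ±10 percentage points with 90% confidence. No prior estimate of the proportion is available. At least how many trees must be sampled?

For a proportion with margin E = 0.1 at 90% confidence, z = 1.645.
With no prior estimate, use p = 0.5, which maximizes p(1−p) at 0.25.
n = 0.25 × (z/E)² = 0.25 × (1.645/0.1)² = 67.65
Round up: n = 68.

68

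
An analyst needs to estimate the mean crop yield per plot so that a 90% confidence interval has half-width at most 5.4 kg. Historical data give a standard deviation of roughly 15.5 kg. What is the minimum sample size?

23

For a mean, the margin of error is E = z·σ/√n, so n = (zσ/E)².
At 90% confidence, z = 1.645.
n = (1.645 × 15.5 / 5.4)² = 22.30
Round up: n = 23.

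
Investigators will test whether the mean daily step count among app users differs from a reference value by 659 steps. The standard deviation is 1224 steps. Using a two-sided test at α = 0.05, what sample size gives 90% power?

For a one-sample z-test, n = ((z_{α/2} + z_β)·σ/δ)².
z_{α/2} = 1.960 (two-sided α = 0.05); z_β = 1.282 (power 90% → β = 0.1).
n = (3.242 × 1224 / 659)² = 36.26
Round up: n = 37.

37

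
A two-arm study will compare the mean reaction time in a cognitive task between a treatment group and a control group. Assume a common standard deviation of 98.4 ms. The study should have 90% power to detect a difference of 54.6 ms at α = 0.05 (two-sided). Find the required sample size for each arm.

For two equal groups, n per group = 2·((z_{α/2} + z_β)·σ/δ)².
z_{α/2} = 1.960; z_β = 1.282 (power 90%).
n = 2 × (3.242 × 98.4 / 54.6)² = 2 × 34.14 = 68.28
Round up: n = 69 per group.

69 per group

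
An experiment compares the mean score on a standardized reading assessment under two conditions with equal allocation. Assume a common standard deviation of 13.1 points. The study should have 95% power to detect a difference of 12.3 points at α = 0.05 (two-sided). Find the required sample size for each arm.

30 per group

For two equal groups, n per group = 2·((z_{α/2} + z_β)·σ/δ)².
z_{α/2} = 1.960; z_β = 1.645 (power 95%).
n = 2 × (3.605 × 13.1 / 12.3)² = 2 × 14.74 = 29.48
Round up: n = 30 per group.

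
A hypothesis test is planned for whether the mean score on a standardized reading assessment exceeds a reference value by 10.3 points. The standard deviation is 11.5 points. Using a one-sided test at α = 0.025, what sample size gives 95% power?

17

For a one-sample z-test, n = ((z_α + z_β)·σ/δ)².
z_α = 1.960 (one-sided α = 0.025); z_β = 1.645 (power 95% → β = 0.05).
n = (3.605 × 11.5 / 10.3)² = 16.20
Round up: n = 17.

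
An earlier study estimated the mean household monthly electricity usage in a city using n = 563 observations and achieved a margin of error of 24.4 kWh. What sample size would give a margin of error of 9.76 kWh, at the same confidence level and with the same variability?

3519

Margin of error scales as 1/√n, so n₂ = n₁·(E₁/E₂)².
n₂ = 563 × (24.4/9.76)² = 563 × 6.25 = 3518.75
Round up: n₂ = 3519.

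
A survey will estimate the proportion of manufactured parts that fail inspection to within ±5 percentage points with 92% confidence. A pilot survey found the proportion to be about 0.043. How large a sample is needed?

51

For a proportion with margin E = 0.05 at 92% confidence, z = 1.751.
n = p̂(1−p̂)(z/E)² = 0.043 × 0.957 × (1.751/0.05)² = 50.47
Round up: n = 51.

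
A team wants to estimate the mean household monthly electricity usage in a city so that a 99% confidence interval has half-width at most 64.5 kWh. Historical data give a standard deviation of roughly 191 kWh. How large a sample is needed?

n = 59

For a mean, the margin of error is E = z·σ/√n, so n = (zσ/E)².
At 99% confidence, z = 2.576.
n = (2.576 × 191 / 64.5)² = 58.19
Round up: n = 59.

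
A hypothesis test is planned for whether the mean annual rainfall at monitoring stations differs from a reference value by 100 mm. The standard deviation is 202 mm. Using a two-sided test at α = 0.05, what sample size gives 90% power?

n = 43

For a one-sample z-test, n = ((z_{α/2} + z_β)·σ/δ)².
z_{α/2} = 1.960 (two-sided α = 0.05); z_β = 1.282 (power 90% → β = 0.1).
n = (3.242 × 202 / 100)² = 42.89
Round up: n = 43.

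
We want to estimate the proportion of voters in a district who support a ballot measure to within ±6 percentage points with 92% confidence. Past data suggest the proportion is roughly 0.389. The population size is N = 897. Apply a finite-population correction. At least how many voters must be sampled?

For a proportion with margin E = 0.06 at 92% confidence, z = 1.751.
n = p̂(1−p̂)(z/E)² = 0.389 × 0.611 × (1.751/0.06)² = 202.42 — call this n₀.
Finite-population correction with N = 897: n = n₀ / (1 + (n₀−1)/N) = 202.42 / 1.225 = 165.24
Round up: n = 166.

166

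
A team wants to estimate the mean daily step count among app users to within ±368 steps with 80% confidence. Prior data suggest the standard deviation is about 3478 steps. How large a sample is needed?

147

For a mean, the margin of error is E = z·σ/√n, so n = (zσ/E)².
At 80% confidence, z = 1.282.
n = (1.282 × 3478 / 368)² = 146.80
Round up: n = 147.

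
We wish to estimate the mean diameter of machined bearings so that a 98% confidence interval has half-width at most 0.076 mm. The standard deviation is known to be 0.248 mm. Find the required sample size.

For a mean, the margin of error is E = z·σ/√n, so n = (zσ/E)².
At 98% confidence, z = 2.326.
n = (2.326 × 0.248 / 0.076)² = 57.61
Round up: n = 58.

n = 58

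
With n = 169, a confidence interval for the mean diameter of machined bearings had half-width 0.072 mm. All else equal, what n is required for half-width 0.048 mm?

381

Margin of error scales as 1/√n, so n₂ = n₁·(E₁/E₂)².
n₂ = 169 × (0.072/0.048)² = 169 × 2.25 = 380.25
Round up: n₂ = 381.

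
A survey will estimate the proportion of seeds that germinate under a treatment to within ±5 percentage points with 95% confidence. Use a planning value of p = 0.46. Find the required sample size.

For a proportion with margin E = 0.05 at 95% confidence, z = 1.960.
n = p̂(1−p̂)(z/E)² = 0.46 × 0.54 × (1.960/0.05)² = 381.70
Round up: n = 382.

n = 382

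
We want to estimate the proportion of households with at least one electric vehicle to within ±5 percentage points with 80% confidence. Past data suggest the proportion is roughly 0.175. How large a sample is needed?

n = 95

For a proportion with margin E = 0.05 at 80% confidence, z = 1.282.
n = p̂(1−p̂)(z/E)² = 0.175 × 0.825 × (1.282/0.05)² = 94.91
Round up: n = 95.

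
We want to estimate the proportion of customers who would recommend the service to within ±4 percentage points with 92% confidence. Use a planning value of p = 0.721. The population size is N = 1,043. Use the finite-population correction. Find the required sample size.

n = 282

For a proportion with margin E = 0.04 at 92% confidence, z = 1.751.
n = p̂(1−p̂)(z/E)² = 0.721 × 0.279 × (1.751/0.04)² = 385.47 — call this n₀.
Finite-population correction with N = 1,043: n = n₀ / (1 + (n₀−1)/N) = 385.47 / 1.369 = 281.57
Round up: n = 282.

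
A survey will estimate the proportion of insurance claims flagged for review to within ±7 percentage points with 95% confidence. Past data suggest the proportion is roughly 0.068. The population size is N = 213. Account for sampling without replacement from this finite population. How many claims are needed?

For a proportion with margin E = 0.07 at 95% confidence, z = 1.960.
n = p̂(1−p̂)(z/E)² = 0.068 × 0.932 × (1.960/0.07)² = 49.69 — call this n₀.
Finite-population correction with N = 213: n = n₀ / (1 + (n₀−1)/N) = 49.69 / 1.229 = 40.43
Round up: n = 41.

n = 41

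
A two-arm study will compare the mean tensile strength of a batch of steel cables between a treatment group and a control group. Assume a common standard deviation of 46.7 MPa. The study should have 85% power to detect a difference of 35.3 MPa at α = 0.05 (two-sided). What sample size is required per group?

For two equal groups, n per group = 2·((z_{α/2} + z_β)·σ/δ)².
z_{α/2} = 1.960; z_β = 1.036 (power 85%).
n = 2 × (2.996 × 46.7 / 35.3)² = 2 × 15.71 = 31.42
Round up: n = 32 per group.

32 per group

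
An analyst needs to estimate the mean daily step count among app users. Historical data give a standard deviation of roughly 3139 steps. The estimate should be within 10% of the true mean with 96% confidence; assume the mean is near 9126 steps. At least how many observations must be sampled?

For a mean, the margin of error is E = z·σ/√n, so n = (zσ/E)².
At 96% confidence, z = 2.054.
E = 10% of 9126 = 912.6 steps.
n = (2.054 × 3139 / 912.6)² = 49.91
Round up: n = 50.

50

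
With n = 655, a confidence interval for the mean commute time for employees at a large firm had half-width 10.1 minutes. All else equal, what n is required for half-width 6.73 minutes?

Margin of error scales as 1/√n, so n₂ = n₁·(E₁/E₂)².
n₂ = 655 × (10.1/6.73)² = 655 × 2.252 = 1475.06
Round up: n₂ = 1476.

1476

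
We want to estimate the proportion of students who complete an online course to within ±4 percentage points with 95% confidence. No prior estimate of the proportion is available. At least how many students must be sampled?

For a proportion with margin E = 0.04 at 95% confidence, z = 1.960.
With no prior estimate, use p = 0.5, which maximizes p(1−p) at 0.25.
n = 0.25 × (z/E)² = 0.25 × (1.960/0.04)² = 600.25
Round up: n = 601.

601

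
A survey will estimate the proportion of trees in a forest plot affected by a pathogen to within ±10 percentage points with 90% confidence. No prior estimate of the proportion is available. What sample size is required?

n = 68

For a proportion with margin E = 0.1 at 90% confidence, z = 1.645.
With no prior estimate, use p = 0.5, which maximizes p(1−p) at 0.25.
n = 0.25 × (z/E)² = 0.25 × (1.645/0.1)² = 67.65
Round up: n = 68.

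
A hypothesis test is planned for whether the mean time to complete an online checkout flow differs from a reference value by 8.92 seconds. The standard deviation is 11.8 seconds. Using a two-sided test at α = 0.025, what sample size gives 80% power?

For a one-sample z-test, n = ((z_{α/2} + z_β)·σ/δ)².
z_{α/2} = 2.241 (two-sided α = 0.025); z_β = 0.842 (power 80% → β = 0.2).
n = (3.083 × 11.8 / 8.92)² = 16.63
Round up: n = 17.

17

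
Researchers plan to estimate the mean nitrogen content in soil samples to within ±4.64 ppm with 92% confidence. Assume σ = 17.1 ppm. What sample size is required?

For a mean, the margin of error is E = z·σ/√n, so n = (zσ/E)².
At 92% confidence, z = 1.751.
n = (1.751 × 17.1 / 4.64)² = 41.64
Round up: n = 42.

42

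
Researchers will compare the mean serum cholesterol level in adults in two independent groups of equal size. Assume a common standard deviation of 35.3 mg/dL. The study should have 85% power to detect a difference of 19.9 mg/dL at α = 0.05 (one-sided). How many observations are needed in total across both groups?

For two equal groups, n per group = 2·((z_α + z_β)·σ/δ)².
z_α = 1.645; z_β = 1.036 (power 85%).
n = 2 × (2.681 × 35.3 / 19.9)² = 2 × 22.62 = 45.24
Round up: n = 46 per group.
Total across both groups: 2 × 46 = 92.

92 total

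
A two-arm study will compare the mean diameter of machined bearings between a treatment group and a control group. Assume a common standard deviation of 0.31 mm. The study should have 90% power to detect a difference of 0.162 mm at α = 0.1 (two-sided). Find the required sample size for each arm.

For two equal groups, n per group = 2·((z_{α/2} + z_β)·σ/δ)².
z_{α/2} = 1.645; z_β = 1.282 (power 90%).
n = 2 × (2.927 × 0.31 / 0.162)² = 2 × 31.37 = 62.74
Round up: n = 63 per group.

63 per group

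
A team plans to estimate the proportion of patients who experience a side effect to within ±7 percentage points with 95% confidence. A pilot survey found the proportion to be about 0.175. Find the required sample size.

For a proportion with margin E = 0.07 at 95% confidence, z = 1.960.
n = p̂(1−p̂)(z/E)² = 0.175 × 0.825 × (1.960/0.07)² = 113.19
Round up: n = 114.

114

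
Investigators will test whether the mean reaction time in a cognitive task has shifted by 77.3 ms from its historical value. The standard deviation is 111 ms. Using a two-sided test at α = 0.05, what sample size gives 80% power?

17

For a one-sample z-test, n = ((z_{α/2} + z_β)·σ/δ)².
z_{α/2} = 1.960 (two-sided α = 0.05); z_β = 0.842 (power 80% → β = 0.2).
n = (2.802 × 111 / 77.3)² = 16.19
Round up: n = 17.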